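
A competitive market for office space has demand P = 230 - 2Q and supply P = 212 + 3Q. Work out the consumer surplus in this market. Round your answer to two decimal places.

12.96

Equilibrium: 230 - 2Q = 212 + 3Q, so Q* = 3.6 and P* = 222.8.
The demand choke price is 230, so CS = (1/2)(Q*)(230 - P*) = (1/2)(3.6)(7.2) = 12.96.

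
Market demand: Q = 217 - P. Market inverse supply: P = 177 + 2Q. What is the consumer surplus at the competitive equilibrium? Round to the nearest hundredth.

Rewriting demand in inverse form: P = 217 - Q.
Setting demand equal to supply, 40 = 3Q, so Q* = 13.3333 and P* = 203.6667.
CS is the area between the demand curve and P* from 0 to Q*: (1/2)(13.3333)(13.3333) = 88.8889.

88.89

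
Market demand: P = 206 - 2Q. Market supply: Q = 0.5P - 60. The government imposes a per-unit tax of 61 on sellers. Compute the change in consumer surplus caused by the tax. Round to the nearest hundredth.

Rewriting supply in inverse form: P = 120 + 2Q.
Pre-tax equilibrium: 206 - 2Q = 120 + 2Q gives Q* = 21.5, P* = 163.
A tax on sellers shifts supply up by 61: 206 - 2Q = 120 + 2Q + 61, so Q_t = 6.25. Buyers pay P_b = 193.5; sellers receive P_s = P_b - 61 = 132.5.
CS falls from (1/2)(21.5)(43) = 462.25 to (1/2)(6.25)(12.5) = 39.0625, a change of -423.1875.

-423.19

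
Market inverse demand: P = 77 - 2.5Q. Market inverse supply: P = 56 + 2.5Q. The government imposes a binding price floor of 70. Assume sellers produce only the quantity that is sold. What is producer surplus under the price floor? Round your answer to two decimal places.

Free-market equilibrium: 77 - 2.5Q = 56 + 2.5Q gives Q* = 4.2, P* = 66.5.
At the floor price 70, quantity demanded is (77 - 70)/2.5 = 2.8; demand is the short side, so Q = 2.8 trades at P = 70.
The supply price at Q = 2.8 is 63. PS is the trapezoid between 70 and supply over [0, 2.8]: (1/2)[(70 - 56) + (70 - 63)](2.8) = 29.4.

29.40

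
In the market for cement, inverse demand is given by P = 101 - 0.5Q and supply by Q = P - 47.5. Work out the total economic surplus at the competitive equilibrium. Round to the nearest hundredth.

954.08

Rewriting supply in inverse form: P = 47.5 + Q.
Setting demand equal to supply, 53.5 = 1.5Q, so Q* = 35.6667 and P* = 83.1667.
Total surplus is the full triangle between the curves from 0 to Q*: (1/2)(35.6667)(101 - 47.5) = 954.0833.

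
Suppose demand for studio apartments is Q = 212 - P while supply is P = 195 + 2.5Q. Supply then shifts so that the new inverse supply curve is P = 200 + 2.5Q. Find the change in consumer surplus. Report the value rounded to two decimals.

-5.92

Rewriting demand in inverse form: P = 212 - Q.
Initial equilibrium: Q_0 = 4.8571, P_0 = 207.1429; CS_0 = (1/2)(4.8571)(4.8571) = 11.7959, PS_0 = (1/2)(4.8571)(12.1429) = 29.4898.
New equilibrium: 212 - Q = 200 + 2.5Q gives Q_1 = 3.4286, P_1 = 208.5714; CS_1 = 5.8776, PS_1 = 14.6939.
Change in consumer surplus = 5.8776 - 11.7959 = -5.9184.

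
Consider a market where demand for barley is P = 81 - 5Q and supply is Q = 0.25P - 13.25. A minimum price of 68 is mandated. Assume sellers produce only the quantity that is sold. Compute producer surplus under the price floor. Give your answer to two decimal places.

25.48

Rewriting supply in inverse form: P = 53 + 4Q.
Without the control, 81 - 5Q = 53 + 4Q so Q* = 3.1111 and P* = 65.4444.
At the floor price 68, quantity demanded is (81 - 68)/5 = 2.6; demand is the short side, so Q = 2.6 trades at P = 68.
The supply price at Q = 2.6 is 63.4. PS is the trapezoid between 68 and supply over [0, 2.6]: (1/2)[(68 - 53) + (68 - 63.4)](2.6) = 25.48.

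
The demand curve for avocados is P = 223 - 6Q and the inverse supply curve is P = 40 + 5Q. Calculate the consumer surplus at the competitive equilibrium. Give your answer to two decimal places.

830.31

Equilibrium: 223 - 6Q = 40 + 5Q, so Q* = 16.6364 and P* = 123.1818.
CS is the area between the demand curve and P* from 0 to Q*: (1/2)(16.6364)(99.8182) = 830.3058.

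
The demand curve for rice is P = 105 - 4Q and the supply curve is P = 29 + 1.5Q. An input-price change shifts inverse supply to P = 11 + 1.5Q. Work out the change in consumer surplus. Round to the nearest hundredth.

202.31

Initial equilibrium: Q_0 = 13.8182, P_0 = 49.7273; CS_0 = (1/2)(13.8182)(55.2727) = 381.8843, PS_0 = (1/2)(13.8182)(20.7273) = 143.2066.
New equilibrium: 105 - 4Q = 11 + 1.5Q gives Q_1 = 17.0909, P_1 = 36.6364; CS_1 = 584.1983, PS_1 = 219.0744.
Change in consumer surplus = 584.1983 - 381.8843 = 202.314.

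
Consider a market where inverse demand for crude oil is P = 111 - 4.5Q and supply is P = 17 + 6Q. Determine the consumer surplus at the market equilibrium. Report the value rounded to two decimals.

180.33

Equilibrium: 111 - 4.5Q = 17 + 6Q, so Q* = 8.9524 and P* = 70.7143.
CS is the area between the demand curve and P* from 0 to Q*: (1/2)(8.9524)(40.2857) = 180.3265.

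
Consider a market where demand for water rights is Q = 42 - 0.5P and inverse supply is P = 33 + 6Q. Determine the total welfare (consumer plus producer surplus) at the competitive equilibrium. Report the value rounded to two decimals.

Rewriting demand in inverse form: P = 84 - 2Q.
Setting demand equal to supply, 51 = 8Q, so Q* = 6.375 and P* = 71.25.
Total surplus is the full triangle between the curves from 0 to Q*: (1/2)(6.375)(84 - 33) = 162.5625.

162.56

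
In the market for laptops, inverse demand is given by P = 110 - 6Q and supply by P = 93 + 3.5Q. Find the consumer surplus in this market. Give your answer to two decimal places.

Setting demand equal to supply, 17 = 9.5Q, so Q* = 1.7895 and P* = 99.2632.
Consumer surplus is the triangle under demand above P*: (1/2)(1.7895)(110 - 99.2632) = (1/2)(1.7895)(10.7368) = 9.6066.

9.61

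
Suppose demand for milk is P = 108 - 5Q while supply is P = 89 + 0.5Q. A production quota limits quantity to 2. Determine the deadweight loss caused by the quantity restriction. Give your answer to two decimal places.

Without the quota, 108 - 5Q = 89 + 0.5Q gives Q* = 3.4545.
At Q = 2 the demand price is 108 - 5(2) = 98 and the supply price is 89 + 0.5(2) = 90.
DWL = (1/2)(gap between curves at 2) x (Q* - 2) = (1/2)(8)(1.4545) = 5.8182.

5.82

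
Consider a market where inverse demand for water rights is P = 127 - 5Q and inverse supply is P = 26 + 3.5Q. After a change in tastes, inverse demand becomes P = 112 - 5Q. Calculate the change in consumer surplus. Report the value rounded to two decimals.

-97.06

Initial equilibrium: Q_0 = 11.8824, P_0 = 67.5882; CS_0 = (1/2)(11.8824)(59.4118) = 352.9758, PS_0 = (1/2)(11.8824)(41.5882) = 247.083.
New equilibrium: 112 - 5Q = 26 + 3.5Q gives Q_1 = 10.1176, P_1 = 61.4118; CS_1 = 255.917, PS_1 = 179.1419.
Change in consumer surplus = 255.917 - 352.9758 = -97.0588.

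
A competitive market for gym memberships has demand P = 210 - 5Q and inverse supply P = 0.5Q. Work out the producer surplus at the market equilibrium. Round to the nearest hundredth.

364.46

Setting demand equal to supply, 210 = 5.5Q, so Q* = 38.1818 and P* = 19.0909.
PS is the area between P* and the supply curve from 0 to Q*: (1/2)(38.1818)(19.0909) = 364.4628.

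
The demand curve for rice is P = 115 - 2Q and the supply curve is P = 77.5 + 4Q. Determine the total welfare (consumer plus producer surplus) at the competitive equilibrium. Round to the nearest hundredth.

117.19

Set 115 - 2Q = 77.5 + 4Q, which gives 37.5 = 6Q, so Q* = 6.25 and P* = 115 - 2(6.25) = 102.5.
CS = (1/2)(6.25)(12.5) = 39.0625 and PS = (1/2)(6.25)(25) = 78.125, so total surplus = 117.1875.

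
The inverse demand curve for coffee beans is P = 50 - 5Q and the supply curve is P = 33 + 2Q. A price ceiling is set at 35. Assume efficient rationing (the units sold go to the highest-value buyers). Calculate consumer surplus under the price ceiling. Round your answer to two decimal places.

Without the control, 50 - 5Q = 33 + 2Q so Q* = 2.4286 and P* = 37.8571.
At the ceiling price 35, quantity supplied is (35 - 33)/2 = 1; supply is the short side, so Q = 1 trades at P = 35.
The demand price at Q = 1 is 45. CS is the trapezoid between demand and 35 over [0, 1]: (1/2)[(50 - 35) + (45 - 35)](1) = 12.5.

12.50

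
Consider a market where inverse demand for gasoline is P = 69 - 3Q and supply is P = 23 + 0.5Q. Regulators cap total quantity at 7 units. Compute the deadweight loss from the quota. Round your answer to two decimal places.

Without the quota, 69 - 3Q = 23 + 0.5Q gives Q* = 13.1429.
At Q = 7 the demand price is 69 - 3(7) = 48 and the supply price is 23 + 0.5(7) = 26.5.
DWL = (1/2)(gap between curves at 7) x (Q* - 7) = (1/2)(21.5)(6.1429) = 66.0357.

66.04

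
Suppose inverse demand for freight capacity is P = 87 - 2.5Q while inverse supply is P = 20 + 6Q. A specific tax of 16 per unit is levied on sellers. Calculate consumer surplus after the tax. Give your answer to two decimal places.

Without the tax, 87 - 2.5Q = 20 + 6Q so Q* = 7.8824 and P* = 67.2941.
A tax on sellers shifts supply up by 16: 87 - 2.5Q = 20 + 6Q + 16, so Q_t = 6. Buyers pay P_b = 72; sellers receive P_s = P_b - 16 = 56.
CS = (1/2)(Q_t)(87 - P_b) = (1/2)(6)(15) = 45.

45.00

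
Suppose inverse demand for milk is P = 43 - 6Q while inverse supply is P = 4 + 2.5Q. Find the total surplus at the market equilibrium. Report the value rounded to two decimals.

Equilibrium: 43 - 6Q = 4 + 2.5Q, so Q* = 4.5882 and P* = 15.4706.
CS = (1/2)(4.5882)(27.5294) = 63.1557 and PS = (1/2)(4.5882)(11.4706) = 26.3149, so total surplus = 89.4706.

89.47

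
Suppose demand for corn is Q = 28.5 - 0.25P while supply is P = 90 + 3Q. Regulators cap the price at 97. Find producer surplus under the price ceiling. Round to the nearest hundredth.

Rewriting demand in inverse form: P = 114 - 4Q.
Without the control, 114 - 4Q = 90 + 3Q so Q* = 3.4286 and P* = 100.2857.
At the ceiling price 97, quantity supplied is (97 - 90)/3 = 2.3333; supply is the short side, so Q = 2.3333 trades at P = 97.
PS is the triangle above supply below 97: (1/2)(2.3333)(97 - 90) = 8.1667.

8.17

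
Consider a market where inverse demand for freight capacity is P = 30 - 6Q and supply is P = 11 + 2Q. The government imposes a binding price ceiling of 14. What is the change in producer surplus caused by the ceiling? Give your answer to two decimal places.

-3.39

Free-market equilibrium: 30 - 6Q = 11 + 2Q gives Q* = 2.375, P* = 15.75.
At P = 14, sellers supply (14 - 11)/2 = 1.5 while buyers want more, so the quantity traded is 1.5 at price 14.
PS goes from (1/2)(2.375)(4.75) = 5.6406 to 2.25 (computed as (14 - 11)(1.5) - (1/2)(2)(1.5)^2), a change of -3.3906.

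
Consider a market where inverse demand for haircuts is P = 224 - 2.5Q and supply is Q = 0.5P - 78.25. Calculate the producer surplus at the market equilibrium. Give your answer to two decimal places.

225.00

Rewriting supply in inverse form: P = 156.5 + 2Q.
Set 224 - 2.5Q = 156.5 + 2Q, which gives 67.5 = 4.5Q, so Q* = 15 and P* = 224 - 2.5(15) = 186.5.
PS is the area between P* and the supply curve from 0 to Q*: (1/2)(15)(30) = 225.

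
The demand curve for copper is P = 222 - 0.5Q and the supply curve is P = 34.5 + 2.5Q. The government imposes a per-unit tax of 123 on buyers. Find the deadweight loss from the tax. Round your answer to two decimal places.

2521.50

Without the tax, 222 - 0.5Q = 34.5 + 2.5Q so Q* = 62.5 and P* = 190.75.
A tax on buyers shifts demand down by 123: (222 - 123) - 0.5Q = 34.5 + 2.5Q, so Q_t = 21.5. Buyers pay P_b = 211.25; sellers receive P_s = P_b - 123 = 88.25.
The welfare triangle lost has base Q* - Q_t = 41 and height t = 123, so DWL = (1/2)(41)(123) = 2521.5.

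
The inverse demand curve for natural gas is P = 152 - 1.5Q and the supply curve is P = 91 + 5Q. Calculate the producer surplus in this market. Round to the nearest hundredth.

Setting demand equal to supply, 61 = 6.5Q, so Q* = 9.3846 and P* = 137.9231.
The supply curve's price intercept is 91, so PS = (1/2)(Q*)(P* - 91) = (1/2)(9.3846)(46.9231) = 220.1775.

220.18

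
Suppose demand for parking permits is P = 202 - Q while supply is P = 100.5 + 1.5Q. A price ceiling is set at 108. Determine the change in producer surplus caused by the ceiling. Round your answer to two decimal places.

Without the control, 202 - Q = 100.5 + 1.5Q so Q* = 40.6 and P* = 161.4.
At the ceiling price 108, quantity supplied is (108 - 100.5)/1.5 = 5; supply is the short side, so Q = 5 trades at P = 108.
PS goes from (1/2)(40.6)(60.9) = 1236.27 to 18.75 (computed as (108 - 100.5)(5) - (1/2)(1.5)(5)^2), a change of -1217.52.

-1217.52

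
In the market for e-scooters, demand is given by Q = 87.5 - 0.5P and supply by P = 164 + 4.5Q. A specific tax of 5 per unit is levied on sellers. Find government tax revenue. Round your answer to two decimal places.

Rewriting demand in inverse form: P = 175 - 2Q.
Pre-tax equilibrium: 175 - 2Q = 164 + 4.5Q gives Q* = 1.6923, P* = 171.6154.
With the tax, sellers need 5 more per unit: 175 - 2Q = 164 + 4.5Q + 5, so Q_t = 0.9231. Buyers pay P_b = 173.1538; sellers receive P_s = P_b - 5 = 168.1538.
Tax revenue = t x Q_t = 5 x 0.9231 = 4.6154.

4.62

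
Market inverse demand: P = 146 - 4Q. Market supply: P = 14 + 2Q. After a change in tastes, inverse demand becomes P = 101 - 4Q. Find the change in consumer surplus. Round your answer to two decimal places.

Initial equilibrium: Q_0 = 22, P_0 = 58; CS_0 = (1/2)(22)(88) = 968, PS_0 = (1/2)(22)(44) = 484.
New equilibrium: 101 - 4Q = 14 + 2Q gives Q_1 = 14.5, P_1 = 43; CS_1 = 420.5, PS_1 = 210.25.
Change in consumer surplus = 420.5 - 968 = -547.5.

-547.50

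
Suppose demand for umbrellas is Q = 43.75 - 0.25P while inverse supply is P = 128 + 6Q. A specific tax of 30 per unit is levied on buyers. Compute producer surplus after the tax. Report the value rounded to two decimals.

8.67

Rewriting demand in inverse form: P = 175 - 4Q.
Pre-tax equilibrium: 175 - 4Q = 128 + 6Q gives Q* = 4.7, P* = 156.2.
With the tax, buyers' net willingness to pay falls by 30: (175 - 30) - 4Q = 128 + 6Q, so Q_t = 1.7. Buyers pay P_b = 168.2; sellers receive P_s = P_b - 30 = 138.2.
Producer surplus is the triangle above supply below P_s: (1/2)(1.7)(138.2 - 128) = 8.67.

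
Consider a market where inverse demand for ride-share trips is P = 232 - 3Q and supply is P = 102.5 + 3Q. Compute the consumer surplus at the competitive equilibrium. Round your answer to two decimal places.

698.76

Equilibrium: 232 - 3Q = 102.5 + 3Q, so Q* = 21.5833 and P* = 167.25.
CS is the area between the demand curve and P* from 0 to Q*: (1/2)(21.5833)(64.75) = 698.7604.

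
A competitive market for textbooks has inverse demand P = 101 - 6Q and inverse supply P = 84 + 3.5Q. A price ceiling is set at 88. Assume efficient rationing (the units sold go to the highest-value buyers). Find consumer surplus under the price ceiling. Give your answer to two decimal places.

10.94

Without the control, 101 - 6Q = 84 + 3.5Q so Q* = 1.7895 and P* = 90.2632.
At P = 88, sellers supply (88 - 84)/3.5 = 1.1429 while buyers want more, so the quantity traded is 1.1429 at price 88.
The demand price at Q = 1.1429 is 94.1429. CS is the trapezoid between demand and 88 over [0, 1.1429]: (1/2)[(101 - 88) + (94.1429 - 88)](1.1429) = 10.9388.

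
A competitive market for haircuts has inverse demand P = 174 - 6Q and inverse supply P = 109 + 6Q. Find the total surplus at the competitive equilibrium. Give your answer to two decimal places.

Set 174 - 6Q = 109 + 6Q, which gives 65 = 12Q, so Q* = 5.4167 and P* = 174 - 6(5.4167) = 141.5.
CS = (1/2)(5.4167)(32.5) = 88.0208 and PS = (1/2)(5.4167)(32.5) = 88.0208, so total surplus = 176.0417.

176.04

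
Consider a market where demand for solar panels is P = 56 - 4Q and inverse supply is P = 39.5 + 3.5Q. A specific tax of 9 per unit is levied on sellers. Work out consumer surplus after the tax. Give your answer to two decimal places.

2.00

Without the tax, 56 - 4Q = 39.5 + 3.5Q so Q* = 2.2 and P* = 47.2.
With the tax, sellers need 9 more per unit: 56 - 4Q = 39.5 + 3.5Q + 9, so Q_t = 1. Buyers pay P_b = 52; sellers receive P_s = P_b - 9 = 43.
Consumer surplus is the triangle under demand above P_b: (1/2)(1)(56 - 52) = 2.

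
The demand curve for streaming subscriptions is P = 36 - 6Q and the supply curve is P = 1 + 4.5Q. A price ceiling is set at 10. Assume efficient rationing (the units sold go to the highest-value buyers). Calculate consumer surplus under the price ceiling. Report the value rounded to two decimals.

40.00

Free-market equilibrium: 36 - 6Q = 1 + 4.5Q gives Q* = 3.3333, P* = 16.
At P = 10, sellers supply (10 - 1)/4.5 = 2 while buyers want more, so the quantity traded is 2 at price 10.
The demand price at Q = 2 is 24. CS is the trapezoid between demand and 10 over [0, 2]: (1/2)[(36 - 10) + (24 - 10)](2) = 40.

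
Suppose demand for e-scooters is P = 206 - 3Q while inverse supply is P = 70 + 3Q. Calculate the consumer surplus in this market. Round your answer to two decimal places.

770.67

Set 206 - 3Q = 70 + 3Q, which gives 136 = 6Q, so Q* = 22.6667 and P* = 206 - 3(22.6667) = 138.
The demand choke price is 206, so CS = (1/2)(Q*)(206 - P*) = (1/2)(22.6667)(68) = 770.6667.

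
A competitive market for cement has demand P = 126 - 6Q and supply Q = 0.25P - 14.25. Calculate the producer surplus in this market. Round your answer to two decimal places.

Rewriting supply in inverse form: P = 57 + 4Q.
Set 126 - 6Q = 57 + 4Q, which gives 69 = 10Q, so Q* = 6.9 and P* = 126 - 6(6.9) = 84.6.
Producer surplus is the triangle above supply below P*: (1/2)(6.9)(84.6 - 57) = (1/2)(6.9)(27.6) = 95.22.

95.22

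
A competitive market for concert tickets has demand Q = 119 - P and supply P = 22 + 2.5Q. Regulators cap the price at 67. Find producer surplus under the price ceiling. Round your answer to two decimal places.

Rewriting demand in inverse form: P = 119 - Q.
Without the control, 119 - Q = 22 + 2.5Q so Q* = 27.7143 and P* = 91.2857.
At the ceiling price 67, quantity supplied is (67 - 22)/2.5 = 18; supply is the short side, so Q = 18 trades at P = 67.
PS is the triangle above supply below 67: (1/2)(18)(67 - 22) = 405.

405.00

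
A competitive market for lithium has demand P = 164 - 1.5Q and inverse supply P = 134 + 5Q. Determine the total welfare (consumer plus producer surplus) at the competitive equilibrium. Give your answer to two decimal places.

69.23

Equilibrium: 164 - 1.5Q = 134 + 5Q, so Q* = 4.6154 and P* = 157.0769.
Total surplus is the full triangle between the curves from 0 to Q*: (1/2)(4.6154)(164 - 134) = 69.2308.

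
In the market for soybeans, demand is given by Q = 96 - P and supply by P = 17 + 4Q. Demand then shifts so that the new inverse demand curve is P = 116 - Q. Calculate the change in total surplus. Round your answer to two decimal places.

Rewriting demand in inverse form: P = 96 - Q.
Initial equilibrium: Q_0 = 15.8, P_0 = 80.2; CS_0 = (1/2)(15.8)(15.8) = 124.82, PS_0 = (1/2)(15.8)(63.2) = 499.28.
New equilibrium: 116 - Q = 17 + 4Q gives Q_1 = 19.8, P_1 = 96.2; CS_1 = 196.02, PS_1 = 784.08.
Change in total surplus = (196.02 + 784.08) - (124.82 + 499.28) = 356.

356.00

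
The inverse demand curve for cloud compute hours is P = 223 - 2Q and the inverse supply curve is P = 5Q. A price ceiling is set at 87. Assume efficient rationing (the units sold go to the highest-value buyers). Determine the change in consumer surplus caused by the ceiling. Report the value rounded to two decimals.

Free-market equilibrium: 223 - 2Q = 5Q gives Q* = 31.8571, P* = 159.2857.
At P = 87, sellers supply (87 - 0)/5 = 17.4 while buyers want more, so the quantity traded is 17.4 at price 87.
CS goes from (1/2)(31.8571)(63.7143) = 1014.8776 to 2063.64 (computed as (223 - 87)(17.4) - (1/2)(2)(17.4)^2), a change of 1048.7624.

1048.76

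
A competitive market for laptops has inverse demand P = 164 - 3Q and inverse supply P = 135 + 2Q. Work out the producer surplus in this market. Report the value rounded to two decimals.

Setting demand equal to supply, 29 = 5Q, so Q* = 5.8 and P* = 146.6.
The supply curve's price intercept is 135, so PS = (1/2)(Q*)(P* - 135) = (1/2)(5.8)(11.6) = 33.64.

33.64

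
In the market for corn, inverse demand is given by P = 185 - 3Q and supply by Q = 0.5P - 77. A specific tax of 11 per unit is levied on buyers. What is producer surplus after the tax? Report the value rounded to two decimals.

16.00

Rewriting supply in inverse form: P = 154 + 2Q.
Without the tax, 185 - 3Q = 154 + 2Q so Q* = 6.2 and P* = 166.4.
A tax on buyers shifts demand down by 11: (185 - 11) - 3Q = 154 + 2Q, so Q_t = 4. Buyers pay P_b = 173; sellers receive P_s = P_b - 11 = 162.
Producer surplus is the triangle above supply below P_s: (1/2)(4)(162 - 154) = 16.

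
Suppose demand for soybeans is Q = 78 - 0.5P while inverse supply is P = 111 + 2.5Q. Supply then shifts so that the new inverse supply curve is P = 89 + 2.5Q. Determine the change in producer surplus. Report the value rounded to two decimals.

152.10

Rewriting demand in inverse form: P = 156 - 2Q.
Initial equilibrium: Q_0 = 10, P_0 = 136; CS_0 = (1/2)(10)(20) = 100, PS_0 = (1/2)(10)(25) = 125.
New equilibrium: 156 - 2Q = 89 + 2.5Q gives Q_1 = 14.8889, P_1 = 126.2222; CS_1 = 221.679, PS_1 = 277.0988.
Change in producer surplus = 277.0988 - 125 = 152.0988.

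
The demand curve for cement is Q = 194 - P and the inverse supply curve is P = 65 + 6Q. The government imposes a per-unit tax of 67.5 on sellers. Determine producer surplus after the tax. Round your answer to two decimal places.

Rewriting demand in inverse form: P = 194 - Q.
Without the tax, 194 - Q = 65 + 6Q so Q* = 18.4286 and P* = 175.5714.
With the tax, sellers need 67.5 more per unit: 194 - Q = 65 + 6Q + 67.5, so Q_t = 8.7857. Buyers pay P_b = 185.2143; sellers receive P_s = P_b - 67.5 = 117.7143.
Producer surplus is the triangle above supply below P_s: (1/2)(8.7857)(117.7143 - 65) = 231.5663.

231.57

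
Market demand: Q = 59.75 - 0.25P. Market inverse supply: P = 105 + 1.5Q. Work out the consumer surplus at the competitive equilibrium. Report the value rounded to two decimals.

Rewriting demand in inverse form: P = 239 - 4Q.
Set 239 - 4Q = 105 + 1.5Q, which gives 134 = 5.5Q, so Q* = 24.3636 and P* = 239 - 4(24.3636) = 141.5455.
CS is the area between the demand curve and P* from 0 to Q*: (1/2)(24.3636)(97.4545) = 1187.1736.

1187.17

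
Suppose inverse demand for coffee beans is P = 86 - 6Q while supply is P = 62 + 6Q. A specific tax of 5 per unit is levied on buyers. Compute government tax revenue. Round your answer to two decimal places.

7.92

Pre-tax equilibrium: 86 - 6Q = 62 + 6Q gives Q* = 2, P* = 74.
A tax on buyers shifts demand down by 5: (86 - 5) - 6Q = 62 + 6Q, so Q_t = 1.5833. Buyers pay P_b = 76.5; sellers receive P_s = P_b - 5 = 71.5.
Tax revenue = t x Q_t = 5 x 1.5833 = 7.9167.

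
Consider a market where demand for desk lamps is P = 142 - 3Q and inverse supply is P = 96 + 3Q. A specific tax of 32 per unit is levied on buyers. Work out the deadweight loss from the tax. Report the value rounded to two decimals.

Without the tax, 142 - 3Q = 96 + 3Q so Q* = 7.6667 and P* = 119.
With the tax, buyers' net willingness to pay falls by 32: (142 - 32) - 3Q = 96 + 3Q, so Q_t = 2.3333. Buyers pay P_b = 135; sellers receive P_s = P_b - 32 = 103.
Deadweight loss is the triangle between the curves from Q_t to Q*: (1/2)(7.6667 - 2.3333)(32) = 85.3333.

85.33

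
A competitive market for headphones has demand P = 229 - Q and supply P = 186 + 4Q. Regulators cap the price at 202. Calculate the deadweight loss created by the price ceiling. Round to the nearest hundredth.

52.90

Free-market equilibrium: 229 - Q = 186 + 4Q gives Q* = 8.6, P* = 220.4.
At P = 202, sellers supply (202 - 186)/4 = 4 while buyers want more, so the quantity traded is 4 at price 202.
The lost-trades triangle has base Q* - 4 = 4.6 and height equal to the gap between the curves at Q = 4, which is 225 - 202 = 23. DWL = (1/2)(4.6)(23) = 52.9.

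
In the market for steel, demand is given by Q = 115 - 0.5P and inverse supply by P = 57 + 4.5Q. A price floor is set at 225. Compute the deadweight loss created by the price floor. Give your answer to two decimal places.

Rewriting demand in inverse form: P = 230 - 2Q.
Free-market equilibrium: 230 - 2Q = 57 + 4.5Q gives Q* = 26.6154, P* = 176.7692.
At P = 225, buyers demand (230 - 225)/2 = 2.5 while sellers would supply more, so the quantity traded is 2.5 at price 225.
At Q = 2.5 the demand price is 225 and the supply price is 68.25. Deadweight loss is the triangle between the curves from 2.5 to 26.6154: (1/2)(225 - 68.25)(26.6154 - 2.5) = 1890.0433.

1890.04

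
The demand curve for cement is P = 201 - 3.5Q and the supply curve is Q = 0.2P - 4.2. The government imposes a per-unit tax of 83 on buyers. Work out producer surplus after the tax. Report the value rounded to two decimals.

Rewriting supply in inverse form: P = 21 + 5Q.
Pre-tax equilibrium: 201 - 3.5Q = 21 + 5Q gives Q* = 21.1765, P* = 126.8824.
A tax on buyers shifts demand down by 83: (201 - 83) - 3.5Q = 21 + 5Q, so Q_t = 11.4118. Buyers pay P_b = 161.0588; sellers receive P_s = P_b - 83 = 78.0588.
PS = (1/2)(Q_t)(P_s - 21) = (1/2)(11.4118)(57.0588) = 325.5709.

325.57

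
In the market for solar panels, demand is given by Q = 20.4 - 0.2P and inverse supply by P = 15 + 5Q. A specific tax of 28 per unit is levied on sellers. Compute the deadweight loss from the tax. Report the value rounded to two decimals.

39.20

Rewriting demand in inverse form: P = 102 - 5Q.
Pre-tax equilibrium: 102 - 5Q = 15 + 5Q gives Q* = 8.7, P* = 58.5.
With the tax, sellers need 28 more per unit: 102 - 5Q = 15 + 5Q + 28, so Q_t = 5.9. Buyers pay P_b = 72.5; sellers receive P_s = P_b - 28 = 44.5.
The welfare triangle lost has base Q* - Q_t = 2.8 and height t = 28, so DWL = (1/2)(2.8)(28) = 39.2.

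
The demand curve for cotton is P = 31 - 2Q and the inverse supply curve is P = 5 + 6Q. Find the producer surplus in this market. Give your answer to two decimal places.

Set 31 - 2Q = 5 + 6Q, which gives 26 = 8Q, so Q* = 3.25 and P* = 31 - 2(3.25) = 24.5.
Producer surplus is the triangle above supply below P*: (1/2)(3.25)(24.5 - 5) = (1/2)(3.25)(19.5) = 31.6875.

31.69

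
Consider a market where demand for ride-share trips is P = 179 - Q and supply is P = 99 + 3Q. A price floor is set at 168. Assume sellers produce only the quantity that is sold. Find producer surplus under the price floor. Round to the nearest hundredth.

577.50

Without the control, 179 - Q = 99 + 3Q so Q* = 20 and P* = 159.
At P = 168, buyers demand (179 - 168)/1 = 11 while sellers would supply more, so the quantity traded is 11 at price 168.
The supply price at Q = 11 is 132. PS is the trapezoid between 168 and supply over [0, 11]: (1/2)[(168 - 99) + (168 - 132)](11) = 577.5.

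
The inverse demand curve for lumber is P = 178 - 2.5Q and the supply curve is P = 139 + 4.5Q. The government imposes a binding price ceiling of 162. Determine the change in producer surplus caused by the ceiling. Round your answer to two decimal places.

-11.06

Without the control, 178 - 2.5Q = 139 + 4.5Q so Q* = 5.5714 and P* = 164.0714.
At P = 162, sellers supply (162 - 139)/4.5 = 5.1111 while buyers want more, so the quantity traded is 5.1111 at price 162.
PS goes from (1/2)(5.5714)(25.0714) = 69.8418 to 58.7778 (computed as (162 - 139)(5.1111) - (1/2)(4.5)(5.1111)^2), a change of -11.0641.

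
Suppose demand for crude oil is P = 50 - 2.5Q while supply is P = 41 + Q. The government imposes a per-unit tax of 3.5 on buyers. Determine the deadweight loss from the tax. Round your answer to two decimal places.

Pre-tax equilibrium: 50 - 2.5Q = 41 + Q gives Q* = 2.5714, P* = 43.5714.
With the tax, buyers' net willingness to pay falls by 3.5: (50 - 3.5) - 2.5Q = 41 + Q, so Q_t = 1.5714. Buyers pay P_b = 46.0714; sellers receive P_s = P_b - 3.5 = 42.5714.
Deadweight loss is the triangle between the curves from Q_t to Q*: (1/2)(2.5714 - 1.5714)(3.5) = 1.75.

1.75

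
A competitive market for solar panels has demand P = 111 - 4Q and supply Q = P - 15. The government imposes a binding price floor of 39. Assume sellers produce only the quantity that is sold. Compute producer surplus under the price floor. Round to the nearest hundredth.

270.00

Rewriting supply in inverse form: P = 15 + Q.
Free-market equilibrium: 111 - 4Q = 15 + Q gives Q* = 19.2, P* = 34.2.
At the floor price 39, quantity demanded is (111 - 39)/4 = 18; demand is the short side, so Q = 18 trades at P = 39.
The supply price at Q = 18 is 33. PS is the trapezoid between 39 and supply over [0, 18]: (1/2)[(39 - 15) + (39 - 33)](18) = 270.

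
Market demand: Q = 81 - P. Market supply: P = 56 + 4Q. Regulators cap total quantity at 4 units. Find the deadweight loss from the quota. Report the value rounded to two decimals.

2.50

Rewriting demand in inverse form: P = 81 - Q.
Unrestricted equilibrium: Q* = (81 - 56)/(1 + 4) = 5.
At Q = 4 the demand price is 81 - (4) = 77 and the supply price is 56 + 4(4) = 72.
DWL = (1/2)(gap between curves at 4) x (Q* - 4) = (1/2)(5)(1) = 2.5.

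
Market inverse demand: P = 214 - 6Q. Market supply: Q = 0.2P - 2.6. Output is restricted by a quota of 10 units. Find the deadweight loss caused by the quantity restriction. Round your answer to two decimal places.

376.41

Rewriting supply in inverse form: P = 13 + 5Q.
Unrestricted equilibrium: Q* = (214 - 13)/(6 + 5) = 18.2727.
At Q = 10 the demand price is 214 - 6(10) = 154 and the supply price is 13 + 5(10) = 63.
DWL = (1/2)(gap between curves at 10) x (Q* - 10) = (1/2)(91)(8.2727) = 376.4091.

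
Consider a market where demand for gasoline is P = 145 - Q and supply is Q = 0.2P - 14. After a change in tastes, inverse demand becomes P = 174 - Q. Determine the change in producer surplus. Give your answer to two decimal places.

Rewriting supply in inverse form: P = 70 + 5Q.
Initial equilibrium: Q_0 = 12.5, P_0 = 132.5; CS_0 = (1/2)(12.5)(12.5) = 78.125, PS_0 = (1/2)(12.5)(62.5) = 390.625.
New equilibrium: 174 - Q = 70 + 5Q gives Q_1 = 17.3333, P_1 = 156.6667; CS_1 = 150.2222, PS_1 = 751.1111.
Change in producer surplus = 751.1111 - 390.625 = 360.4861.

360.49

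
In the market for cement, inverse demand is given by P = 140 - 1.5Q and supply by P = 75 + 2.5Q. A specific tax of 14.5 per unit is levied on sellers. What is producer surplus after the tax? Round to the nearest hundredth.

199.24

Without the tax, 140 - 1.5Q = 75 + 2.5Q so Q* = 16.25 and P* = 115.625.
A tax on sellers shifts supply up by 14.5: 140 - 1.5Q = 75 + 2.5Q + 14.5, so Q_t = 12.625. Buyers pay P_b = 121.0625; sellers receive P_s = P_b - 14.5 = 106.5625.
PS = (1/2)(Q_t)(P_s - 75) = (1/2)(12.625)(31.5625) = 199.2383.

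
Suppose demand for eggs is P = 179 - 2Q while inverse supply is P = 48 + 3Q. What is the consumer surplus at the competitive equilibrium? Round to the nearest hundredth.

686.44

Set 179 - 2Q = 48 + 3Q, which gives 131 = 5Q, so Q* = 26.2 and P* = 179 - 2(26.2) = 126.6.
The demand choke price is 179, so CS = (1/2)(Q*)(179 - P*) = (1/2)(26.2)(52.4) = 686.44.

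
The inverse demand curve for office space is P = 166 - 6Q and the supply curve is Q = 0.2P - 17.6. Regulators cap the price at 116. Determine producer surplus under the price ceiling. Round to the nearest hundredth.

Rewriting supply in inverse form: P = 88 + 5Q.
Free-market equilibrium: 166 - 6Q = 88 + 5Q gives Q* = 7.0909, P* = 123.4545.
At P = 116, sellers supply (116 - 88)/5 = 5.6 while buyers want more, so the quantity traded is 5.6 at price 116.
PS is the triangle above supply below 116: (1/2)(5.6)(116 - 88) = 78.4.

78.40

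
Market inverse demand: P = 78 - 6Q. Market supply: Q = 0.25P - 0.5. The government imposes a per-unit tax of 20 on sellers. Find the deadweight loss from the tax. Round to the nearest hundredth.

20.00

Rewriting supply in inverse form: P = 2 + 4Q.
Without the tax, 78 - 6Q = 2 + 4Q so Q* = 7.6 and P* = 32.4.
With the tax, sellers need 20 more per unit: 78 - 6Q = 2 + 4Q + 20, so Q_t = 5.6. Buyers pay P_b = 44.4; sellers receive P_s = P_b - 20 = 24.4.
The welfare triangle lost has base Q* - Q_t = 2 and height t = 20, so DWL = (1/2)(2)(20) = 20.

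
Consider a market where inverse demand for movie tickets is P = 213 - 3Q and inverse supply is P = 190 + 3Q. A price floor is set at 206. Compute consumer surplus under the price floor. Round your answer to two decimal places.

8.17

Without the control, 213 - 3Q = 190 + 3Q so Q* = 3.8333 and P* = 201.5.
At the floor price 206, quantity demanded is (213 - 206)/3 = 2.3333; demand is the short side, so Q = 2.3333 trades at P = 206.
CS is the triangle under demand above 206: (1/2)(2.3333)(213 - 206) = 8.1667.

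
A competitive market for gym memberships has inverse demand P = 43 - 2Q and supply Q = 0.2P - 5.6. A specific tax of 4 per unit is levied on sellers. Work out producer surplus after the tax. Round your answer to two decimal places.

6.17

Rewriting supply in inverse form: P = 28 + 5Q.
Without the tax, 43 - 2Q = 28 + 5Q so Q* = 2.1429 and P* = 38.7143.
With the tax, sellers need 4 more per unit: 43 - 2Q = 28 + 5Q + 4, so Q_t = 1.5714. Buyers pay P_b = 39.8571; sellers receive P_s = P_b - 4 = 35.8571.
PS = (1/2)(Q_t)(P_s - 28) = (1/2)(1.5714)(7.8571) = 6.1735.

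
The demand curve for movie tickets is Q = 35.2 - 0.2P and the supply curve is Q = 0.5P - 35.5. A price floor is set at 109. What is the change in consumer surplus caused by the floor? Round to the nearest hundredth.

-113.60

Rewriting demand in inverse form: P = 176 - 5Q.
Rewriting supply in inverse form: P = 71 + 2Q.
Without the control, 176 - 5Q = 71 + 2Q so Q* = 15 and P* = 101.
At the floor price 109, quantity demanded is (176 - 109)/5 = 13.4; demand is the short side, so Q = 13.4 trades at P = 109.
CS goes from (1/2)(15)(75) = 562.5 to 448.9 (computed as (176 - 109)(13.4) - (1/2)(5)(13.4)^2), a change of -113.6.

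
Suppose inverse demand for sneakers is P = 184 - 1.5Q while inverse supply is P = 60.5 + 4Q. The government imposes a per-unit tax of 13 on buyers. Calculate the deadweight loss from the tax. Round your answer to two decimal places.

Without the tax, 184 - 1.5Q = 60.5 + 4Q so Q* = 22.4545 and P* = 150.3182.
A tax on buyers shifts demand down by 13: (184 - 13) - 1.5Q = 60.5 + 4Q, so Q_t = 20.0909. Buyers pay P_b = 153.8636; sellers receive P_s = P_b - 13 = 140.8636.
The welfare triangle lost has base Q* - Q_t = 2.3636 and height t = 13, so DWL = (1/2)(2.3636)(13) = 15.3636.

15.36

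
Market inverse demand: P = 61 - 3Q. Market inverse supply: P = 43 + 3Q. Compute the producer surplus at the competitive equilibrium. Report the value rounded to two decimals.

13.50

Set 61 - 3Q = 43 + 3Q, which gives 18 = 6Q, so Q* = 3 and P* = 61 - 3(3) = 52.
Producer surplus is the triangle above supply below P*: (1/2)(3)(52 - 43) = (1/2)(3)(9) = 13.5.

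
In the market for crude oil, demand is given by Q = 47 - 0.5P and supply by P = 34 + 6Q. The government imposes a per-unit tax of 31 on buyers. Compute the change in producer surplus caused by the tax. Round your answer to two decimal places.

-129.33

Rewriting demand in inverse form: P = 94 - 2Q.
Without the tax, 94 - 2Q = 34 + 6Q so Q* = 7.5 and P* = 79.
With the tax, buyers' net willingness to pay falls by 31: (94 - 31) - 2Q = 34 + 6Q, so Q_t = 3.625. Buyers pay P_b = 86.75; sellers receive P_s = P_b - 31 = 55.75.
PS falls from (1/2)(7.5)(45) = 168.75 to (1/2)(3.625)(21.75) = 39.4219, a change of -129.3281.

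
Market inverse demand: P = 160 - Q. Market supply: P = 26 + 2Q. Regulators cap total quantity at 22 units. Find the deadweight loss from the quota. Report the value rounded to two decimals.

770.67

Without the quota, 160 - Q = 26 + 2Q gives Q* = 44.6667.
At Q = 22 the demand price is 160 - (22) = 138 and the supply price is 26 + 2(22) = 70.
Deadweight loss is the triangle between the curves from 22 to 44.6667: (1/2)(138 - 70)(44.6667 - 22) = 770.6667.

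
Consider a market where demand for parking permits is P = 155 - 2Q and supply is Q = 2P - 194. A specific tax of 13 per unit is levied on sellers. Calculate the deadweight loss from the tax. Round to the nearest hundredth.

33.80

Rewriting supply in inverse form: P = 97 + 0.5Q.
Pre-tax equilibrium: 155 - 2Q = 97 + 0.5Q gives Q* = 23.2, P* = 108.6.
A tax on sellers shifts supply up by 13: 155 - 2Q = 97 + 0.5Q + 13, so Q_t = 18. Buyers pay P_b = 119; sellers receive P_s = P_b - 13 = 106.
The welfare triangle lost has base Q* - Q_t = 5.2 and height t = 13, so DWL = (1/2)(5.2)(13) = 33.8.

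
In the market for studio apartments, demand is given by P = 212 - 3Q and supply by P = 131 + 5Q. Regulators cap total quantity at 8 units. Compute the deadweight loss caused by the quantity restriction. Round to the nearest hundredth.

Without the quota, 212 - 3Q = 131 + 5Q gives Q* = 10.125.
At Q = 8 the demand price is 212 - 3(8) = 188 and the supply price is 131 + 5(8) = 171.
Deadweight loss is the triangle between the curves from 8 to 10.125: (1/2)(188 - 171)(10.125 - 8) = 18.0625.

18.06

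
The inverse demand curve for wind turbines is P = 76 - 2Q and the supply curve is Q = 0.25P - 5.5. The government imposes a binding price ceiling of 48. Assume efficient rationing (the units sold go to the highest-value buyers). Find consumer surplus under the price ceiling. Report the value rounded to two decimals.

Rewriting supply in inverse form: P = 22 + 4Q.
Without the control, 76 - 2Q = 22 + 4Q so Q* = 9 and P* = 58.
At the ceiling price 48, quantity supplied is (48 - 22)/4 = 6.5; supply is the short side, so Q = 6.5 trades at P = 48.
The demand price at Q = 6.5 is 63. CS is the trapezoid between demand and 48 over [0, 6.5]: (1/2)[(76 - 48) + (63 - 48)](6.5) = 139.75.

139.75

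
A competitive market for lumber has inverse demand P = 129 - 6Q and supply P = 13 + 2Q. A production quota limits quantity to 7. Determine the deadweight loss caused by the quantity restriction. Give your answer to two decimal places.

225.00

Without the quota, 129 - 6Q = 13 + 2Q gives Q* = 14.5.
At Q = 7 the demand price is 129 - 6(7) = 87 and the supply price is 13 + 2(7) = 27.
DWL = (1/2)(gap between curves at 7) x (Q* - 7) = (1/2)(60)(7.5) = 225.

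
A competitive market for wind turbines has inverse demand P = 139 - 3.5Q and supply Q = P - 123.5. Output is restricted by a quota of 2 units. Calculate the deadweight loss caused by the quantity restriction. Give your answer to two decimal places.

4.69

Rewriting supply in inverse form: P = 123.5 + Q.
Without the quota, 139 - 3.5Q = 123.5 + Q gives Q* = 3.4444.
At Q = 2 the demand price is 139 - 3.5(2) = 132 and the supply price is 123.5 + (2) = 125.5.
Deadweight loss is the triangle between the curves from 2 to 3.4444: (1/2)(132 - 125.5)(3.4444 - 2) = 4.6944.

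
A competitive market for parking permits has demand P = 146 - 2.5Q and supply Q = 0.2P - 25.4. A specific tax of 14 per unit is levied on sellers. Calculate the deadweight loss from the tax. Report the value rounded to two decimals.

Rewriting supply in inverse form: P = 127 + 5Q.
Pre-tax equilibrium: 146 - 2.5Q = 127 + 5Q gives Q* = 2.5333, P* = 139.6667.
With the tax, sellers need 14 more per unit: 146 - 2.5Q = 127 + 5Q + 14, so Q_t = 0.6667. Buyers pay P_b = 144.3333; sellers receive P_s = P_b - 14 = 130.3333.
The welfare triangle lost has base Q* - Q_t = 1.8667 and height t = 14, so DWL = (1/2)(1.8667)(14) = 13.0667.

13.07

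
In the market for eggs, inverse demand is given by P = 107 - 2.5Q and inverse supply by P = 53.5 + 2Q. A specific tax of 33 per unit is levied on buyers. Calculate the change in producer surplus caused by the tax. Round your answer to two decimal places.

Without the tax, 107 - 2.5Q = 53.5 + 2Q so Q* = 11.8889 and P* = 77.2778.
A tax on buyers shifts demand down by 33: (107 - 33) - 2.5Q = 53.5 + 2Q, so Q_t = 4.5556. Buyers pay P_b = 95.6111; sellers receive P_s = P_b - 33 = 62.6111.
Producers lose the trapezoid between P_s and P* out to Q_t plus the triangle from Q_t to Q*: change in PS = 20.7531 - 141.3457 = -120.5926.

-120.59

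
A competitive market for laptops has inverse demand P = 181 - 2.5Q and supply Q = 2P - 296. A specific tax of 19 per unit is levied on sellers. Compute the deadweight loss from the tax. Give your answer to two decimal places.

60.17

Rewriting supply in inverse form: P = 148 + 0.5Q.
Pre-tax equilibrium: 181 - 2.5Q = 148 + 0.5Q gives Q* = 11, P* = 153.5.
With the tax, sellers need 19 more per unit: 181 - 2.5Q = 148 + 0.5Q + 19, so Q_t = 4.6667. Buyers pay P_b = 169.3333; sellers receive P_s = P_b - 19 = 150.3333.
The welfare triangle lost has base Q* - Q_t = 6.3333 and height t = 19, so DWL = (1/2)(6.3333)(19) = 60.1667.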